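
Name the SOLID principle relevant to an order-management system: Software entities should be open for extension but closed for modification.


This describes the Open/Closed Principle (OCP)

Open/Closed Principle (OCP)


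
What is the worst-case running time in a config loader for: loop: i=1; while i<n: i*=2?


Reasoning: i doubles each step so iterations are log2(n)
Complexity: O(log n)

O(log n)


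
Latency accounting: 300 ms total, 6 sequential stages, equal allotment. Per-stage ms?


Formula: per_stage = total_budget / stages
per_stage = 300 / 6
per_stage = 50.0 ms

50.0 ms


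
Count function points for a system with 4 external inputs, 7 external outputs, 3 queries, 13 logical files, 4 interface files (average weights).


UFP = EI*4 + EO*5 + EQ*4 + ILF*10 + EIF*7
UFP = 4*4 + 7*5 + 3*4 + 13*10 + 4*7
UFP = 16 + 35 + 12 + 130 + 28
UFP = 221

221


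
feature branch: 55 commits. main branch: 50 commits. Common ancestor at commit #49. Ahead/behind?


Common ancestor: commit #49
feature commits after divergence: 55 - 49 = 6
main commits after divergence: 50 - 49 = 1
feature is 6 commits ahead of main
main is 1 commits ahead of feature

feature ahead: 6, main ahead: 1


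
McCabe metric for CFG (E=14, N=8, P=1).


Formula: V(G) = E - N + 2P
V(G) = 14 - 8 + 2*1
V(G) = 6 + 2
V(G) = 8

8


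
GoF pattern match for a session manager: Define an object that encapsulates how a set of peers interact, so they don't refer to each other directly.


This matches the Mediator pattern

Mediator


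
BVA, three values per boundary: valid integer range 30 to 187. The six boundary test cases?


Range: [30, 187]
Boundaries: just below min, min, min+1, max-1, max, just above max
Values: [29, 30, 31, 186, 187, 188]

[29, 30, 31, 186, 187, 188]


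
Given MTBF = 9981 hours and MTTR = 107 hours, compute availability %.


Availability = MTBF / (MTBF + MTTR)
Availability = 9981 / (9981 + 107)
Availability = 9981 / 10088
Availability = 98.9393%

98.9393%


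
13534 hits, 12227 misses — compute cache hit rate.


Formula: hit rate = hits / (hits + misses) * 100
hit rate = 13534 / (13534 + 12227) * 100
hit rate = 13534 / 25761 * 100
hit rate = 52.54%

52.54%


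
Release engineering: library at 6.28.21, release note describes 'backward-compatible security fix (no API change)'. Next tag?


Current: 6.28.21
Change category: 'backward-compatible security fix (no API change)' → patch bump
SemVer rule: patch bump → increment PATCH (MAJOR and MINOR unchanged)
New: 6.28.22

6.28.22


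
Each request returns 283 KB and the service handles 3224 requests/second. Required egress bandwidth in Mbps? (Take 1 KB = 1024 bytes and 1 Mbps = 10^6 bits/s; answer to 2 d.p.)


Formula: Mbps = payload_bytes * RPS * 8 / 1e6
Payload per request = 283 KB = 283 * 1024 = 289792 bytes
Total bytes/sec = 289792 * 3224 = 934289408
Total bits/sec = 934289408 * 8 = 7474315264
Mbps = 7474315264 / 1e6 = 7474.32

7474.32 Mbps


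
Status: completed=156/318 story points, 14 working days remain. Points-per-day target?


Formula: Required rate = Remaining points / Days left
Remaining = 318 - 156 = 162 points
Required rate = 162 / 14 = 11.57 points/day

11.57 points/day


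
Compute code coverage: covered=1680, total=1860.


Coverage = covered / total * 100
Coverage = 1680 / 1860 * 100
Coverage = 90.32%

90.32%


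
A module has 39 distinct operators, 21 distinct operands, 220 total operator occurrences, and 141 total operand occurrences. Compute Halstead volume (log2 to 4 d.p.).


Formula: V = N * log2(η), where N = N1 + N2 and η = η1 + η2
η = 39 + 21 = 60
N = 220 + 141 = 361
log2(60) ≈ 5.9069
V = 361 * 5.9069 = 2132.39

2132.39


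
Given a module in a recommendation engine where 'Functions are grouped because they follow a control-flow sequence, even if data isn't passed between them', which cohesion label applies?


Reasoning: Grouped by order of execution within a routine, not by data flow
Type: Procedural cohesion

Procedural cohesion


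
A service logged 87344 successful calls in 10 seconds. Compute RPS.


Formula: throughput = requests / seconds
throughput = 87344 / 10
throughput = 8734.4 requests/second

8734.4 requests/second


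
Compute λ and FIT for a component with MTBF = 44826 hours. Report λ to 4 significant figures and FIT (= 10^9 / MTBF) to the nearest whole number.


Formula: λ = 1 / MTBF; FIT = λ × 1e9 = 1e9 / MTBF
λ = 1 / 44826 ≈ 2.231e-05 failures/hour
FIT = 1e9 / 44826 ≈ 22308 failures per 1e9 hours (nearest whole number)

λ = 2.231e-05 /h, FIT = 22308


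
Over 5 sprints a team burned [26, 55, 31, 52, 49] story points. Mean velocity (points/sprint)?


Formula: Avg velocity = Total points / Number of sprints
Points: [26, 55, 31, 52, 49]
Sum = 26 + 55 + 31 + 52 + 49 = 213
Avg velocity = 213 / 5 = 42.6 points/sprint

42.6 points/sprint


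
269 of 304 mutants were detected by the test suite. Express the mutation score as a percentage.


Mutation score = killed / total * 100
Mutation score = 269 / 304 * 100
Mutation score = 88.49%

88.49%


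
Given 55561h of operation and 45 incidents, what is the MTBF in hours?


Formula: MTBF = Total operating time / Number of failures
MTBF = 55561 / 45
MTBF = 1234.69 hours

1234.69 hours


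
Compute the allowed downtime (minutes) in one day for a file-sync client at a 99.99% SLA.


Formula: allowed downtime = period * (100 - SLA) / 100
Period (day) = 1440 minutes
Unavailability fraction = (100 - 99.99) / 100
Allowed downtime = 1440 * (100 - 99.99) / 100
Allowed downtime = 0.144 minutes

0.144 minutes


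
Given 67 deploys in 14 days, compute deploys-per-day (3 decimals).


Formula: deployments per day = releases / days
= 67 / 14
= 4.786 deploys/day
(equivalently, 33.5 deploys/week)

4.786 deploys/day


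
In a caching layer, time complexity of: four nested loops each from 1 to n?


Reasoning: four levels of nesting
Complexity: O(n^4)

O(n^4)


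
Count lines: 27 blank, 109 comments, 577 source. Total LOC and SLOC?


Total LOC = blank + comment + code
Total LOC = 27 + 109 + 577 = 713
SLOC (source only) = code = 577

Total LOC: 713, SLOC: 577


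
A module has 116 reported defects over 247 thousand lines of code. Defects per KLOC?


Defect density = defects / KLOC
Defect density = 116 / 247
Defect density = 0.47 defects/KLOC

0.47 defects/KLOC


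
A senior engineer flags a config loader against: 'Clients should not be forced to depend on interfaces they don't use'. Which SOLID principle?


This describes the Interface Segregation Principle (ISP)

Interface Segregation Principle (ISP)


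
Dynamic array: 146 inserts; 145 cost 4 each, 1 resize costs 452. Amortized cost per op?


Formula: Amortized cost = Total cost / Operations
Total cost = (145 * 4) + (1 * 452)
Total cost = 580 + 452 = 1032
Amortized = 1032 / 146 = 7.0685

7.0685


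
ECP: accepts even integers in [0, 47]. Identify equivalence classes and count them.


Constraint: even integers in [0, 47]
Class 1: x < 0 — out-of-range invalid
Class 2: x in [0,47] but odd — wrong type invalid
Class 3: x in [0,47] and even — valid
Class 4: x > 47 — out-of-range invalid
Total equivalence classes: 4

4 equivalence classes


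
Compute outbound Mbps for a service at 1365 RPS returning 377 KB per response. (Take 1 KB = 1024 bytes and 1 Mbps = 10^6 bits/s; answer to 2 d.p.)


Formula: Mbps = payload_bytes * RPS * 8 / 1e6
Payload per request = 377 KB = 377 * 1024 = 386048 bytes
Total bytes/sec = 386048 * 1365 = 526955520
Total bits/sec = 526955520 * 8 = 4215644160
Mbps = 4215644160 / 1e6 = 4215.64

4215.64 Mbps


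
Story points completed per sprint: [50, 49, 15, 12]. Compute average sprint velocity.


Formula: Avg velocity = Total points / Number of sprints
Points: [50, 49, 15, 12]
Sum = 50 + 49 + 15 + 12 = 126
Avg velocity = 126 / 4 = 31.5 points/sprint

31.5 points/sprint


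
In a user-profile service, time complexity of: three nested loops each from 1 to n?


Reasoning: three levels of nesting over n
Complexity: O(n^3)

O(n^3)


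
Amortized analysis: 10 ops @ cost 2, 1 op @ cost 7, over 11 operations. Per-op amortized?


Formula: Amortized cost = Total cost / Operations
Total cost = (10 * 2) + (1 * 7)
Total cost = 20 + 7 = 27
Amortized = 27 / 11 = 2.4545

2.4545


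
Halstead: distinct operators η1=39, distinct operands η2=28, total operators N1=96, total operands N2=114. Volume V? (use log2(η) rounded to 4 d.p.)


Formula: V = N * log2(η), where N = N1 + N2 and η = η1 + η2
η = 39 + 28 = 67
N = 96 + 114 = 210
log2(67) ≈ 6.0661
V = 210 * 6.0661 = 1273.88

1273.88


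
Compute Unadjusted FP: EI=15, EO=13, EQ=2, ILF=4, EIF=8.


UFP = EI*4 + EO*5 + EQ*4 + ILF*10 + EIF*7
UFP = 15*4 + 13*5 + 2*4 + 4*10 + 8*7
UFP = 60 + 65 + 8 + 40 + 56
UFP = 229

229


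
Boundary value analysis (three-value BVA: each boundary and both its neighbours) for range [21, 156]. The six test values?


Range: [21, 156]
Boundaries: just below min, min, min+1, max-1, max, just above max
Values: [20, 21, 22, 155, 156, 157]

[20, 21, 22, 155, 156, 157]


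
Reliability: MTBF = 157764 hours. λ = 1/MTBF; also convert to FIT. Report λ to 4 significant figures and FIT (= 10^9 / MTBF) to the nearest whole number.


Formula: λ = 1 / MTBF; FIT = λ × 1e9 = 1e9 / MTBF
λ = 1 / 157764 ≈ 6.339e-06 failures/hour
FIT = 1e9 / 157764 ≈ 6339 failures per 1e9 hours (nearest whole number)

λ = 6.339e-06 /h, FIT = 6339


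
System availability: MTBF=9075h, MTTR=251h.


Availability = MTBF / (MTBF + MTTR)
Availability = 9075 / (9075 + 251)
Availability = 9075 / 9326
Availability = 97.3086%

97.3086%


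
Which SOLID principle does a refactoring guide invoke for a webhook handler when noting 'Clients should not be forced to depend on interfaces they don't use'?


This describes the Interface Segregation Principle (ISP)

Interface Segregation Principle (ISP)


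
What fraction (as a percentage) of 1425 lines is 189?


Coverage = covered / total * 100
Coverage = 189 / 1425 * 100
Coverage = 13.26%

13.26%


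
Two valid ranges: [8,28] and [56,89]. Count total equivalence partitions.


Valid ranges: [8,28] and [56,89]
Class 1: x < 8 — invalid
Class 2: 8 ≤ x ≤ 28 — valid
Class 3: 28 < x < 56 — invalid (gap between ranges)
Class 4: 56 ≤ x ≤ 89 — valid
Class 5: x > 89 — invalid
Total equivalence classes: 5

5 equivalence classes


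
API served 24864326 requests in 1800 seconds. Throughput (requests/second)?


Formula: throughput = requests / seconds
throughput = 24864326 / 1800
throughput = 13813.51 requests/second

13813.51 requests/second


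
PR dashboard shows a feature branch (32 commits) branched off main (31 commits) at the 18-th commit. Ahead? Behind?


Common ancestor: commit #18
feature commits after divergence: 32 - 18 = 14
main commits after divergence: 31 - 18 = 13
feature is 14 commits ahead of main
main is 13 commits ahead of feature

feature ahead: 14, main ahead: 13


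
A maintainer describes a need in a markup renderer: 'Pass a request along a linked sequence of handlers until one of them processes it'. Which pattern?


This matches the Chain of Responsibility pattern

Chain of Responsibility


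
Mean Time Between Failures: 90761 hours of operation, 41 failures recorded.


Formula: MTBF = Total operating time / Number of failures
MTBF = 90761 / 41
MTBF = 2213.68 hours

2213.68 hours


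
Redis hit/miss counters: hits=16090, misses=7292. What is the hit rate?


Formula: hit rate = hits / (hits + misses) * 100
hit rate = 16090 / (16090 + 7292) * 100
hit rate = 16090 / 23382 * 100
hit rate = 68.81%

68.81%


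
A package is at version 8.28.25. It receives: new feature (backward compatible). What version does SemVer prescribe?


Current: 8.28.25
Change category: 'new feature (backward compatible)' → minor bump
SemVer rule: minor bump → increment MINOR, reset PATCH to 0 (MAJOR unchanged)
New: 8.29.0

8.29.0


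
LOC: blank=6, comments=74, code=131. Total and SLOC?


Total LOC = blank + comment + code
Total LOC = 6 + 74 + 131 = 211
SLOC (source only) = code = 131

Total LOC: 211, SLOC: 131


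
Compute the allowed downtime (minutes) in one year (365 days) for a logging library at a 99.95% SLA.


Formula: allowed downtime = period * (100 - SLA) / 100
Period (year (365 days)) = 525600 minutes
Unavailability fraction = (100 - 99.95) / 100
Allowed downtime = 525600 * (100 - 99.95) / 100
Allowed downtime = 262.8 minutes

262.8 minutes


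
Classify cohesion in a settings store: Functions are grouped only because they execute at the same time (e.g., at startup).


Reasoning: Related by timing only
Type: Temporal cohesion

Temporal cohesion


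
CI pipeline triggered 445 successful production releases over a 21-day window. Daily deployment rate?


Formula: deployments per day = releases / days
= 445 / 21
= 21.19 deploys/day
(equivalently, 148.33 deploys/week)

21.19 deploys/day


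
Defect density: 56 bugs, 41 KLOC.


Defect density = defects / KLOC
Defect density = 56 / 41
Defect density = 1.366 defects/KLOC

1.366 defects/KLOC


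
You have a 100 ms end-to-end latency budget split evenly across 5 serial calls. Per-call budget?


Formula: per_stage = total_budget / stages
per_stage = 100 / 5
per_stage = 20.0 ms

20.0 ms


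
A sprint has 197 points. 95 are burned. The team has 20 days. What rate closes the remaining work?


Formula: Required rate = Remaining points / Days left
Remaining = 197 - 95 = 102 points
Required rate = 102 / 20 = 5.1 points/day

5.1 points/day


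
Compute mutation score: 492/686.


Mutation score = killed / total * 100
Mutation score = 492 / 686 * 100
Mutation score = 71.72%

71.72%


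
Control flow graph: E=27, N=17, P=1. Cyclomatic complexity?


Formula: V(G) = E - N + 2P
V(G) = 27 - 17 + 2*1
V(G) = 10 + 2
V(G) = 12

12


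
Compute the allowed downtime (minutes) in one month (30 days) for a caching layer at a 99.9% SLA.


Formula: allowed downtime = period * (100 - SLA) / 100
Period (month (30 days)) = 43200 minutes
Unavailability fraction = (100 - 99.9) / 100
Allowed downtime = 43200 * (100 - 99.9) / 100
Allowed downtime = 43.2 minutes

43.2 minutes


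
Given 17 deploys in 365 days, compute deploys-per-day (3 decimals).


Formula: deployments per day = releases / days
= 17 / 365
= 0.047 deploys/day
(equivalently, 0.33 deploys/week)

0.047 deploys/day


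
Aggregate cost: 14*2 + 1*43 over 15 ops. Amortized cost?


Formula: Amortized cost = Total cost / Operations
Total cost = (14 * 2) + (1 * 43)
Total cost = 28 + 43 = 71
Amortized = 71 / 15 = 4.7333

4.7333


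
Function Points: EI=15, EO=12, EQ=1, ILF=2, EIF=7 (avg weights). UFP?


UFP = EI*4 + EO*5 + EQ*4 + ILF*10 + EIF*7
UFP = 15*4 + 12*5 + 1*4 + 2*10 + 7*7
UFP = 60 + 60 + 4 + 20 + 49
UFP = 193

193


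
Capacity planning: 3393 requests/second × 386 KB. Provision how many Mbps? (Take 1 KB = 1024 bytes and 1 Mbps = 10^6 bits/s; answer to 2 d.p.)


Formula: Mbps = payload_bytes * RPS * 8 / 1e6
Payload per request = 386 KB = 386 * 1024 = 395264 bytes
Total bytes/sec = 395264 * 3393 = 1341130752
Total bits/sec = 1341130752 * 8 = 10729046016
Mbps = 10729046016 / 1e6 = 10729.05

10729.05 Mbps


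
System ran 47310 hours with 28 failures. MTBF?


Formula: MTBF = Total operating time / Number of failures
MTBF = 47310 / 28
MTBF = 1689.64 hours

1689.64 hours


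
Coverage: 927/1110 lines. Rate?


Coverage = covered / total * 100
Coverage = 927 / 1110 * 100
Coverage = 83.51%

83.51%


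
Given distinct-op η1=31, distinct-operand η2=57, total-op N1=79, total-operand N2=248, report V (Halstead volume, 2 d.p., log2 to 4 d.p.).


Formula: V = N * log2(η), where N = N1 + N2 and η = η1 + η2
η = 31 + 57 = 88
N = 79 + 248 = 327
log2(88) ≈ 6.4594
V = 327 * 6.4594 = 2112.22

2112.22


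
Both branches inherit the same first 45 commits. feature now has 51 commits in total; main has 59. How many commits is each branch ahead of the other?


Common ancestor: commit #45
feature commits after divergence: 51 - 45 = 6
main commits after divergence: 59 - 45 = 14
feature is 6 commits ahead of main
main is 14 commits ahead of feature

feature ahead: 6, main ahead: 14


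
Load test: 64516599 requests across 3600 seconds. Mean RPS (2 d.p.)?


Formula: throughput = requests / seconds
throughput = 64516599 / 3600
throughput = 17921.28 requests/second

17921.28 requests/second


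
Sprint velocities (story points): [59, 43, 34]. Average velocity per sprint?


Formula: Avg velocity = Total points / Number of sprints
Points: [59, 43, 34]
Sum = 59 + 43 + 34 = 136
Avg velocity = 136 / 3 = 45.33 points/sprint

45.33 points/sprint


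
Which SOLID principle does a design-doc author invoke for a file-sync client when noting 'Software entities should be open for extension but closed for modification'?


This describes the Open/Closed Principle (OCP)

Open/Closed Principle (OCP)


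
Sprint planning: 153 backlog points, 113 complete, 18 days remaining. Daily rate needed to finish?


Formula: Required rate = Remaining points / Days left
Remaining = 153 - 113 = 40 points
Required rate = 40 / 18 = 2.22 points/day

2.22 points/day


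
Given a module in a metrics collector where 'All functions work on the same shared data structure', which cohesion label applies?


Reasoning: Functions share data
Type: Communicational cohesion

Communicational cohesion


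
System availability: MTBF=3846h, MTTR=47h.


Availability = MTBF / (MTBF + MTTR)
Availability = 3846 / (3846 + 47)
Availability = 3846 / 3893
Availability = 98.7927%

98.7927%


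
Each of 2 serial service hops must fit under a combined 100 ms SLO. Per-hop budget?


Formula: per_stage = total_budget / stages
per_stage = 100 / 2
per_stage = 50.0 ms

50.0 ms


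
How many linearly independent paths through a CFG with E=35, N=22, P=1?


Formula: V(G) = E - N + 2P
V(G) = 35 - 22 + 2*1
V(G) = 13 + 2
V(G) = 15

15


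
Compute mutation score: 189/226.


Mutation score = killed / total * 100
Mutation score = 189 / 226 * 100
Mutation score = 83.63%

83.63%


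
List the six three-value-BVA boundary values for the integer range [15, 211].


Range: [15, 211]
Boundaries: just below min, min, min+1, max-1, max, just above max
Values: [14, 15, 16, 210, 211, 212]

[14, 15, 16, 210, 211, 212]


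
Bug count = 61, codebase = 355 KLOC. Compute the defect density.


Defect density = defects / KLOC
Defect density = 61 / 355
Defect density = 0.172 defects/KLOC

0.172 defects/KLOC


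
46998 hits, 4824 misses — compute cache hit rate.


Formula: hit rate = hits / (hits + misses) * 100
hit rate = 46998 / (46998 + 4824) * 100
hit rate = 46998 / 51822 * 100
hit rate = 90.69%

90.69%


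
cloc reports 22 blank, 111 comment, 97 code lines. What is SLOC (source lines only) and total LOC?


Total LOC = blank + comment + code
Total LOC = 22 + 111 + 97 = 230
SLOC (source only) = code = 97

Total LOC: 230, SLOC: 97


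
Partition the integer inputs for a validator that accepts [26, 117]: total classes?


Valid range: [26, 117]
Class 1: x < 26 — invalid
Class 2: 26 ≤ x ≤ 117 — valid
Class 3: x > 117 — invalid
Total equivalence classes: 3

3 equivalence classes


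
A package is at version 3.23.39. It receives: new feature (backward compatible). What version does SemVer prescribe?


Current: 3.23.39
Change category: 'new feature (backward compatible)' → minor bump
SemVer rule: minor bump → increment MINOR, reset PATCH to 0 (MAJOR unchanged)
New: 3.24.0

3.24.0


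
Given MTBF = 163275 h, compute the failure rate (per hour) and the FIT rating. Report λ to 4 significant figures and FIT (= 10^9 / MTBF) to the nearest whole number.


Formula: λ = 1 / MTBF; FIT = λ × 1e9 = 1e9 / MTBF
λ = 1 / 163275 ≈ 6.125e-06 failures/hour
FIT = 1e9 / 163275 ≈ 6125 failures per 1e9 hours (nearest whole number)

λ = 6.125e-06 /h, FIT = 6125


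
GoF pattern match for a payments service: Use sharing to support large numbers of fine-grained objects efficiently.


This matches the Flyweight pattern

Flyweight


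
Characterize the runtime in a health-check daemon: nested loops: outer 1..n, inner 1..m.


Reasoning: product of independent bounds
Complexity: O(n*m)

O(n*m)


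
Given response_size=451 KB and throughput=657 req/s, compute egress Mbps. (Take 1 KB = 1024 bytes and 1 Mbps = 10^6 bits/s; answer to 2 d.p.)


Formula: Mbps = payload_bytes * RPS * 8 / 1e6
Payload per request = 451 KB = 451 * 1024 = 461824 bytes
Total bytes/sec = 461824 * 657 = 303418368
Total bits/sec = 303418368 * 8 = 2427346944
Mbps = 2427346944 / 1e6 = 2427.35

2427.35 Mbps


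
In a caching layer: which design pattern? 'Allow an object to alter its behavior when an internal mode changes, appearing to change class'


This matches the State pattern

State


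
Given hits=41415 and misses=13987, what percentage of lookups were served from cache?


Formula: hit rate = hits / (hits + misses) * 100
hit rate = 41415 / (41415 + 13987) * 100
hit rate = 41415 / 55402 * 100
hit rate = 74.75%

74.75%


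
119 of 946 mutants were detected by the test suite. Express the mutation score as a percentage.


Mutation score = killed / total * 100
Mutation score = 119 / 946 * 100
Mutation score = 12.58%

12.58%


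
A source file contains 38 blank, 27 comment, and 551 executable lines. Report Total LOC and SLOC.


Total LOC = blank + comment + code
Total LOC = 38 + 27 + 551 = 616
SLOC (source only) = code = 551

Total LOC: 616, SLOC: 551


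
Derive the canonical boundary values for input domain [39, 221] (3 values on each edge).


Range: [39, 221]
Boundaries: just below min, min, min+1, max-1, max, just above max
Values: [38, 39, 40, 220, 221, 222]

[38, 39, 40, 220, 221, 222]


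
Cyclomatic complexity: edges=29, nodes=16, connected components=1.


Formula: V(G) = E - N + 2P
V(G) = 29 - 16 + 2*1
V(G) = 13 + 2
V(G) = 15

15


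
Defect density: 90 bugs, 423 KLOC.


Defect density = defects / KLOC
Defect density = 90 / 423
Defect density = 0.213 defects/KLOC

0.213 defects/KLOC


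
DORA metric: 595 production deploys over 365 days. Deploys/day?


Formula: deployments per day = releases / days
= 595 / 365
= 1.63 deploys/day
(equivalently, 11.41 deploys/week)

1.63 deploys/day


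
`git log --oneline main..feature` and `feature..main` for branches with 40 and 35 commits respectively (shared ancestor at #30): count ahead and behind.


Common ancestor: commit #30
feature commits after divergence: 40 - 30 = 10
main commits after divergence: 35 - 30 = 5
feature is 10 commits ahead of main
main is 5 commits ahead of feature

feature ahead: 10, main ahead: 5


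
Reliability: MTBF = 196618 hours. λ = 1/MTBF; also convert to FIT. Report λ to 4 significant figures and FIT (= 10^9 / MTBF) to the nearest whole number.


Formula: λ = 1 / MTBF; FIT = λ × 1e9 = 1e9 / MTBF
λ = 1 / 196618 ≈ 5.086e-06 failures/hour
FIT = 1e9 / 196618 ≈ 5086 failures per 1e9 hours (nearest whole number)

λ = 5.086e-06 /h, FIT = 5086


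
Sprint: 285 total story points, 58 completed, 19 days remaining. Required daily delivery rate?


Formula: Required rate = Remaining points / Days left
Remaining = 285 - 58 = 227 points
Required rate = 227 / 19 = 11.95 points/day

11.95 points/day


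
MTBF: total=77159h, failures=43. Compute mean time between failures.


Formula: MTBF = Total operating time / Number of failures
MTBF = 77159 / 43
MTBF = 1794.4 hours

1794.4 hours


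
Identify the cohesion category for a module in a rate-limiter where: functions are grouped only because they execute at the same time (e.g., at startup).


Reasoning: Related by timing only
Type: Temporal cohesion

Temporal cohesion


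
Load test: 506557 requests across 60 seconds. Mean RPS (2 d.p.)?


Formula: throughput = requests / seconds
throughput = 506557 / 60
throughput = 8442.62 requests/second

8442.62 requests/second


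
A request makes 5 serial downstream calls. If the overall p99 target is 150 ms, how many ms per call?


Formula: per_stage = total_budget / stages
per_stage = 150 / 5
per_stage = 30.0 ms

30.0 ms


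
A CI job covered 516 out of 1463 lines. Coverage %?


Coverage = covered / total * 100
Coverage = 516 / 1463 * 100
Coverage = 35.27%

35.27%


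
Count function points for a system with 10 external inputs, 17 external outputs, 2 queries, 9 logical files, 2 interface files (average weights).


UFP = EI*4 + EO*5 + EQ*4 + ILF*10 + EIF*7
UFP = 10*4 + 17*5 + 2*4 + 9*10 + 2*7
UFP = 40 + 85 + 8 + 90 + 14
UFP = 237

237


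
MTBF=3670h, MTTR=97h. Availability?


Availability = MTBF / (MTBF + MTTR)
Availability = 3670 / (3670 + 97)
Availability = 3670 / 3767
Availability = 97.425%

97.425%


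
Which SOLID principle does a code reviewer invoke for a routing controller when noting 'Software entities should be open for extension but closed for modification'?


This describes the Open/Closed Principle (OCP)

Open/Closed Principle (OCP)


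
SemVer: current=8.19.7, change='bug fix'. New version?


Current: 8.19.7
Change category: 'bug fix' → patch bump
SemVer rule: patch bump → increment PATCH (MAJOR and MINOR unchanged)
New: 8.19.8

8.19.8


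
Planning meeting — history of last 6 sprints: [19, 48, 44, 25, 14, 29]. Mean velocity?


Formula: Avg velocity = Total points / Number of sprints
Points: [19, 48, 44, 25, 14, 29]
Sum = 19 + 48 + 44 + 25 + 14 + 29 = 179
Avg velocity = 179 / 6 = 29.83 points/sprint

29.83 points/sprint


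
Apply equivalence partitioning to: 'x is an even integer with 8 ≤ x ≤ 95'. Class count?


Constraint: even integers in [8, 95]
Class 1: x < 8 — out-of-range invalid
Class 2: x in [8,95] but odd — wrong type invalid
Class 3: x in [8,95] and even — valid
Class 4: x > 95 — out-of-range invalid
Total equivalence classes: 4

4 equivalence classes


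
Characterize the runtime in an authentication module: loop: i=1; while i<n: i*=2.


Reasoning: i doubles each step so iterations are log2(n)
Complexity: O(log n)

O(log n)


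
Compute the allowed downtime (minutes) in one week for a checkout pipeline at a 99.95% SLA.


Formula: allowed downtime = period * (100 - SLA) / 100
Period (week) = 10080 minutes
Unavailability fraction = (100 - 99.95) / 100
Allowed downtime = 10080 * (100 - 99.95) / 100
Allowed downtime = 5.04 minutes

5.04 minutes


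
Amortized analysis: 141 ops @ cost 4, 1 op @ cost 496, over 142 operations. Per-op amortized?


Formula: Amortized cost = Total cost / Operations
Total cost = (141 * 4) + (1 * 496)
Total cost = 564 + 496 = 1060
Amortized = 1060 / 142 = 7.4648

7.4648


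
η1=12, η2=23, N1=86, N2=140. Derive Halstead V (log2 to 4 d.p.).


Formula: V = N * log2(η), where N = N1 + N2 and η = η1 + η2
η = 12 + 23 = 35
N = 86 + 140 = 226
log2(35) ≈ 5.1293
V = 226 * 5.1293 = 1159.22

1159.22


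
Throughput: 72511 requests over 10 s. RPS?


Formula: throughput = requests / seconds
throughput = 72511 / 10
throughput = 7251.1 requests/second

7251.1 requests/second


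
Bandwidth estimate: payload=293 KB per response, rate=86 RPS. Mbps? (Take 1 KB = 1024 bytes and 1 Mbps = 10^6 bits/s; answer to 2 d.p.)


Formula: Mbps = payload_bytes * RPS * 8 / 1e6
Payload per request = 293 KB = 293 * 1024 = 300032 bytes
Total bytes/sec = 300032 * 86 = 25802752
Total bits/sec = 25802752 * 8 = 206422016
Mbps = 206422016 / 1e6 = 206.42

206.42 Mbps


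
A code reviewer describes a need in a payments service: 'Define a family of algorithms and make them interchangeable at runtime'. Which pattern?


This matches the Strategy pattern

Strategy


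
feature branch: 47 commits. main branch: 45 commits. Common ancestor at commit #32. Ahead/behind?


Common ancestor: commit #32
feature commits after divergence: 47 - 32 = 15
main commits after divergence: 45 - 32 = 13
feature is 15 commits ahead of main
main is 13 commits ahead of feature

feature ahead: 15, main ahead: 13


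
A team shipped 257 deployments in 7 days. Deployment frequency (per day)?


Formula: deployments per day = releases / days
= 257 / 7
= 36.714 deploys/day
(equivalently, 257.0 deploys/week)

36.714 deploys/day


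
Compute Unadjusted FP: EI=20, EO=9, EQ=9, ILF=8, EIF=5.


UFP = EI*4 + EO*5 + EQ*4 + ILF*10 + EIF*7
UFP = 20*4 + 9*5 + 9*4 + 8*10 + 5*7
UFP = 80 + 45 + 36 + 80 + 35
UFP = 276

276


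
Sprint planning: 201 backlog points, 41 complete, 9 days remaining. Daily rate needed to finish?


Formula: Required rate = Remaining points / Days left
Remaining = 201 - 41 = 160 points
Required rate = 160 / 9 = 17.78 points/day

17.78 points/day


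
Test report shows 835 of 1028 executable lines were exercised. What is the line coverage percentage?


Coverage = covered / total * 100
Coverage = 835 / 1028 * 100
Coverage = 81.23%

81.23%


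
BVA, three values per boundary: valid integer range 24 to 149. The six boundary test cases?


Range: [24, 149]
Boundaries: just below min, min, min+1, max-1, max, just above max
Values: [23, 24, 25, 148, 149, 150]

[23, 24, 25, 148, 149, 150]


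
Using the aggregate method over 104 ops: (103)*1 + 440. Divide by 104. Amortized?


Formula: Amortized cost = Total cost / Operations
Total cost = (103 * 1) + (1 * 440)
Total cost = 103 + 440 = 543
Amortized = 543 / 104 = 5.2212

5.2212


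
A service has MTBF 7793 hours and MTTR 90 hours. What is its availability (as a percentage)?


Availability = MTBF / (MTBF + MTTR)
Availability = 7793 / (7793 + 90)
Availability = 7793 / 7883
Availability = 98.8583%

98.8583%


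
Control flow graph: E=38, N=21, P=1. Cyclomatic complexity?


Formula: V(G) = E - N + 2P
V(G) = 38 - 21 + 2*1
V(G) = 17 + 2
V(G) = 19

19


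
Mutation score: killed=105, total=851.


Mutation score = killed / total * 100
Mutation score = 105 / 851 * 100
Mutation score = 12.34%

12.34%


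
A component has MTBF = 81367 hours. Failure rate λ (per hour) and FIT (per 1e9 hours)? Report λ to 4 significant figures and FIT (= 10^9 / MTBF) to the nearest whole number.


Formula: λ = 1 / MTBF; FIT = λ × 1e9 = 1e9 / MTBF
λ = 1 / 81367 ≈ 1.229e-05 failures/hour
FIT = 1e9 / 81367 ≈ 12290 failures per 1e9 hours (nearest whole number)

λ = 1.229e-05 /h, FIT = 12290


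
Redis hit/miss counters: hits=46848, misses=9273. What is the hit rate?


Formula: hit rate = hits / (hits + misses) * 100
hit rate = 46848 / (46848 + 9273) * 100
hit rate = 46848 / 56121 * 100
hit rate = 83.48%

83.48%


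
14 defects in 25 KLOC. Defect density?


Defect density = defects / KLOC
Defect density = 14 / 25
Defect density = 0.56 defects/KLOC

0.56 defects/KLOC


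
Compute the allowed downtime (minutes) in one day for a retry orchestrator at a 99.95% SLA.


Formula: allowed downtime = period * (100 - SLA) / 100
Period (day) = 1440 minutes
Unavailability fraction = (100 - 99.95) / 100
Allowed downtime = 1440 * (100 - 99.95) / 100
Allowed downtime = 0.72 minutes

0.72 minutes


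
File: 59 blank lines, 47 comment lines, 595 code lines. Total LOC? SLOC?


Total LOC = blank + comment + code
Total LOC = 59 + 47 + 595 = 701
SLOC (source only) = code = 595

Total LOC: 701, SLOC: 595


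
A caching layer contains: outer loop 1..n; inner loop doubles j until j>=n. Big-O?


Reasoning: linear outer times logarithmic inner
Complexity: O(n log n)

O(n log n)


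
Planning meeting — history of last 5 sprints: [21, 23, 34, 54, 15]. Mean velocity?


Formula: Avg velocity = Total points / Number of sprints
Points: [21, 23, 34, 54, 15]
Sum = 21 + 23 + 34 + 54 + 15 = 147
Avg velocity = 147 / 5 = 29.4 points/sprint

29.4 points/sprint


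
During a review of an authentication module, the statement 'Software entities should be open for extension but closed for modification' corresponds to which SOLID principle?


This describes the Open/Closed Principle (OCP)

Open/Closed Principle (OCP)


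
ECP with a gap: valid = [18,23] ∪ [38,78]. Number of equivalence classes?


Valid ranges: [18,23] and [38,78]
Class 1: x < 18 — invalid
Class 2: 18 ≤ x ≤ 23 — valid
Class 3: 23 < x < 38 — invalid (gap between ranges)
Class 4: 38 ≤ x ≤ 78 — valid
Class 5: x > 78 — invalid
Total equivalence classes: 5

5 equivalence classes


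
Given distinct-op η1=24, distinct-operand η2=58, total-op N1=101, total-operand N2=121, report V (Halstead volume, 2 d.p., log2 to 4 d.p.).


Formula: V = N * log2(η), where N = N1 + N2 and η = η1 + η2
η = 24 + 58 = 82
N = 101 + 121 = 222
log2(82) ≈ 6.3576
V = 222 * 6.3576 = 1411.39

1411.39


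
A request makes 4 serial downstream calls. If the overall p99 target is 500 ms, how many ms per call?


Formula: per_stage = total_budget / stages
per_stage = 500 / 4
per_stage = 125.0 ms

125.0 ms


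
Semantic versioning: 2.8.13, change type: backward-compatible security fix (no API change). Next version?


Current: 2.8.13
Change category: 'backward-compatible security fix (no API change)' → patch bump
SemVer rule: patch bump → increment PATCH (MAJOR and MINOR unchanged)
New: 2.8.14

2.8.14


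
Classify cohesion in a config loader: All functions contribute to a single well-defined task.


Reasoning: Best: single purpose
Type: Functional cohesion

Functional cohesion


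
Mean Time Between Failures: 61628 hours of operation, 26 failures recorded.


Formula: MTBF = Total operating time / Number of failures
MTBF = 61628 / 26
MTBF = 2370.31 hours

2370.31 hours


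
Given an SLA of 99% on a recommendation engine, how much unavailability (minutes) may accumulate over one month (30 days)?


Formula: allowed downtime = period * (100 - SLA) / 100
Period (month (30 days)) = 43200 minutes
Unavailability fraction = (100 - 99.0) / 100
Allowed downtime = 43200 * (100 - 99.0) / 100
Allowed downtime = 432.0 minutes

432.0 minutes


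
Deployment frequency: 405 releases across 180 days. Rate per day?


Formula: deployments per day = releases / days
= 405 / 180
= 2.25 deploys/day
(equivalently, 15.75 deploys/week)

2.25 deploys/day


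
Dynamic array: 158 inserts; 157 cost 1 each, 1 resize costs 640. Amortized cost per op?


Formula: Amortized cost = Total cost / Operations
Total cost = (157 * 1) + (1 * 640)
Total cost = 157 + 640 = 797
Amortized = 797 / 158 = 5.0443

5.0443


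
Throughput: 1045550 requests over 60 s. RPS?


Formula: throughput = requests / seconds
throughput = 1045550 / 60
throughput = 17425.83 requests/second

17425.83 requests/second


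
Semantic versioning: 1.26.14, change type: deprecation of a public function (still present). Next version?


Current: 1.26.14
Change category: 'deprecation of a public function (still present)' → minor bump
SemVer rule: minor bump → increment MINOR, reset PATCH to 0 (MAJOR unchanged)
New: 1.27.0

1.27.0


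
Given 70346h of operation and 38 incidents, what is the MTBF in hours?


Formula: MTBF = Total operating time / Number of failures
MTBF = 70346 / 38
MTBF = 1851.21 hours

1851.21 hours


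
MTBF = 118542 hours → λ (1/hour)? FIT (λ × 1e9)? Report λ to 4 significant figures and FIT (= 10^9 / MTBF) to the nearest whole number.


Formula: λ = 1 / MTBF; FIT = λ × 1e9 = 1e9 / MTBF
λ = 1 / 118542 ≈ 8.436e-06 failures/hour
FIT = 1e9 / 118542 ≈ 8436 failures per 1e9 hours (nearest whole number)

λ = 8.436e-06 /h, FIT = 8436


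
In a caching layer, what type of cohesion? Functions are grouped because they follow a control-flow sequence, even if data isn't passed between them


Reasoning: Grouped by order of execution within a routine, not by data flow
Type: Procedural cohesion

Procedural cohesion


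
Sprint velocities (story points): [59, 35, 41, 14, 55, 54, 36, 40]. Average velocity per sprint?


Formula: Avg velocity = Total points / Number of sprints
Points: [59, 35, 41, 14, 55, 54, 36, 40]
Sum = 59 + 35 + 41 + 14 + 55 + 54 + 36 + 40 = 334
Avg velocity = 334 / 8 = 41.75 points/sprint

41.75 points/sprint


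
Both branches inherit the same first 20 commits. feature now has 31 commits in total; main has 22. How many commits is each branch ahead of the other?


Common ancestor: commit #20
feature commits after divergence: 31 - 20 = 11
main commits after divergence: 22 - 20 = 2
feature is 11 commits ahead of main
main is 2 commits ahead of feature

feature ahead: 11, main ahead: 2


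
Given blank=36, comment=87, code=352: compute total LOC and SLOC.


Total LOC = blank + comment + code
Total LOC = 36 + 87 + 352 = 475
SLOC (source only) = code = 352

Total LOC: 475, SLOC: 352


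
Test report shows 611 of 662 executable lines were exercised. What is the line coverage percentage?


Coverage = covered / total * 100
Coverage = 611 / 662 * 100
Coverage = 92.3%

92.3%


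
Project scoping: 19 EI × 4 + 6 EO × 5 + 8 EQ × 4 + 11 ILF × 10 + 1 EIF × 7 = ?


UFP = EI*4 + EO*5 + EQ*4 + ILF*10 + EIF*7
UFP = 19*4 + 6*5 + 8*4 + 11*10 + 1*7
UFP = 76 + 30 + 32 + 110 + 7
UFP = 255

255


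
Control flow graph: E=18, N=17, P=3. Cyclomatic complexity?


Formula: V(G) = E - N + 2P
V(G) = 18 - 17 + 2*3
V(G) = 1 + 6
V(G) = 7

7


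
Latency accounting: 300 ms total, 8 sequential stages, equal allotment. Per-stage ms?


Formula: per_stage = total_budget / stages
per_stage = 300 / 8
per_stage = 37.5 ms

37.5 ms


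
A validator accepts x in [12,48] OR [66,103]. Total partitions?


Valid ranges: [12,48] and [66,103]
Class 1: x < 12 — invalid
Class 2: 12 ≤ x ≤ 48 — valid
Class 3: 48 < x < 66 — invalid (gap between ranges)
Class 4: 66 ≤ x ≤ 103 — valid
Class 5: x > 103 — invalid
Total equivalence classes: 5

5 equivalence classes


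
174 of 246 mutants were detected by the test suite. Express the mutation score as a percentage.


Mutation score = killed / total * 100
Mutation score = 174 / 246 * 100
Mutation score = 70.73%

70.73%


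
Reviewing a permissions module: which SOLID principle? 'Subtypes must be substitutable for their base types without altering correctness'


This describes the Liskov Substitution Principle (LSP)

Liskov Substitution Principle (LSP)


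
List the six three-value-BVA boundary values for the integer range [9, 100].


Range: [9, 100]
Boundaries: just below min, min, min+1, max-1, max, just above max
Values: [8, 9, 10, 99, 100, 101]

[8, 9, 10, 99, 100, 101]


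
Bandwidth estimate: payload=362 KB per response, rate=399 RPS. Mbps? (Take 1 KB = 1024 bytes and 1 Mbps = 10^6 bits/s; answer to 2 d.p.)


Formula: Mbps = payload_bytes * RPS * 8 / 1e6
Payload per request = 362 KB = 362 * 1024 = 370688 bytes
Total bytes/sec = 370688 * 399 = 147904512
Total bits/sec = 147904512 * 8 = 1183236096
Mbps = 1183236096 / 1e6 = 1183.24

1183.24 Mbps


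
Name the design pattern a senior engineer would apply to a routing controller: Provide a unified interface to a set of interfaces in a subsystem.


This matches the Facade pattern

Facade


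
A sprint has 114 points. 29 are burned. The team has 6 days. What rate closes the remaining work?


Formula: Required rate = Remaining points / Days left
Remaining = 114 - 29 = 85 points
Required rate = 85 / 6 = 14.17 points/day

14.17 points/day


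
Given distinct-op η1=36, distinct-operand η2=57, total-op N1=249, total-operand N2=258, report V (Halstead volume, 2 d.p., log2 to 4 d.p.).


Formula: V = N * log2(η), where N = N1 + N2 and η = η1 + η2
η = 36 + 57 = 93
N = 249 + 258 = 507
log2(93) ≈ 6.5392
V = 507 * 6.5392 = 3315.37

3315.37
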